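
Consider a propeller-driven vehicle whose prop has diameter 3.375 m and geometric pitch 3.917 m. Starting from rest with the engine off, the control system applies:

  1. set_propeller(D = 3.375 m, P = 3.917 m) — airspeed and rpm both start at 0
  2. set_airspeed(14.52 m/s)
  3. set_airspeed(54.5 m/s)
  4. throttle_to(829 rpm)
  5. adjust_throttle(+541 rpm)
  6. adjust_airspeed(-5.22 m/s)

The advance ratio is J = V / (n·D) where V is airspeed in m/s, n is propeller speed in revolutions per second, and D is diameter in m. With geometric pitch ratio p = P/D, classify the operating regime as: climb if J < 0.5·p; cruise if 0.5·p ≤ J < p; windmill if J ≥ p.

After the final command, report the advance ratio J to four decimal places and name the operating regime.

J = 0.6395, regime = cruise

set_propeller: D = 3.375 m, P = 3.917 m (p = P/D = 1.160593); state ← (V=0, rpm=0)
set_airspeed(14.52): V ← 14.52 m/s
set_airspeed(54.5): V ← 54.5 m/s
throttle_to(829): rpm ← 829
adjust_throttle(+541): rpm ← 829 +541 = 1370
adjust_airspeed(-5.22): V ← 54.5 -5.22 = 49.28 m/s
final state: V = 49.28 m/s, rpm = 1370 → n = rpm/60 = 22.833333 rev/s
J = V / (n·D) = 49.28 / (22.833333 × 3.375) = 0.639481
regime bands: climb J<0.5803 | cruise [0.5803, 1.1606) | windmill J≥1.1606
J = 0.6395 → cruise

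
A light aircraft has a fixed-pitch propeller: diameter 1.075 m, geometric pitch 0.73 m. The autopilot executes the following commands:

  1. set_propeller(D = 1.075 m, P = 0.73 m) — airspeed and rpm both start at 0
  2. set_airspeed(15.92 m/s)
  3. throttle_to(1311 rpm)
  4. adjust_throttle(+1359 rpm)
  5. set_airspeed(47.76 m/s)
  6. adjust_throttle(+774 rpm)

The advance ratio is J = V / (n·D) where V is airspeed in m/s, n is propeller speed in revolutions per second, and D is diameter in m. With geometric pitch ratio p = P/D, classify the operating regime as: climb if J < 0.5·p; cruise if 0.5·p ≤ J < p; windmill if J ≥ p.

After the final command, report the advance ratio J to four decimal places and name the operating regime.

set_propeller: D = 1.075 m, P = 0.73 m (p = P/D = 0.679070); state ← (V=0, rpm=0)
set_airspeed(15.92): V ← 15.92 m/s
throttle_to(1311): rpm ← 1311
adjust_throttle(+1359): rpm ← 1311 +1359 = 2670
set_airspeed(47.76): V ← 47.76 m/s
adjust_throttle(+774): rpm ← 2670 +774 = 3444
final state: V = 47.76 m/s, rpm = 3444 → n = rpm/60 = 57.400000 rev/s
J = V / (n·D) = 47.76 / (57.400000 × 1.075) = 0.774005
regime bands: climb J<0.3395 | cruise [0.3395, 0.6791) | windmill J≥0.6791
J = 0.7740 → windmill

J = 0.7740, regime = windmill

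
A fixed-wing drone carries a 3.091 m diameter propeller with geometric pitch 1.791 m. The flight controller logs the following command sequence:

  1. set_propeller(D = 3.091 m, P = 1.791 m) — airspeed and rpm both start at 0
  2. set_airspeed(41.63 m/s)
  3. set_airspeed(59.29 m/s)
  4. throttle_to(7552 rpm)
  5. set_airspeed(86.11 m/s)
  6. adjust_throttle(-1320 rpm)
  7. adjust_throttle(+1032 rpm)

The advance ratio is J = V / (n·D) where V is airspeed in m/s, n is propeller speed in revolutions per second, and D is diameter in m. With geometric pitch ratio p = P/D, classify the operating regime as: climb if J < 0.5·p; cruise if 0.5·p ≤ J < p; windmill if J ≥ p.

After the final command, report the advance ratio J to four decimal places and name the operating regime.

set_propeller: D = 3.091 m, P = 1.791 m (p = P/D = 0.579424); state ← (V=0, rpm=0)
set_airspeed(41.63): V ← 41.63 m/s
set_airspeed(59.29): V ← 59.29 m/s
throttle_to(7552): rpm ← 7552
set_airspeed(86.11): V ← 86.11 m/s
adjust_throttle(-1320): rpm ← 7552 -1320 = 6232
adjust_throttle(+1032): rpm ← 6232 +1032 = 7264
final state: V = 86.11 m/s, rpm = 7264 → n = rpm/60 = 121.066667 rev/s
J = V / (n·D) = 86.11 / (121.066667 × 3.091) = 0.230107
regime bands: climb J<0.2897 | cruise [0.2897, 0.5794) | windmill J≥0.5794
J = 0.2301 → climb

J = 0.2301, regime = climb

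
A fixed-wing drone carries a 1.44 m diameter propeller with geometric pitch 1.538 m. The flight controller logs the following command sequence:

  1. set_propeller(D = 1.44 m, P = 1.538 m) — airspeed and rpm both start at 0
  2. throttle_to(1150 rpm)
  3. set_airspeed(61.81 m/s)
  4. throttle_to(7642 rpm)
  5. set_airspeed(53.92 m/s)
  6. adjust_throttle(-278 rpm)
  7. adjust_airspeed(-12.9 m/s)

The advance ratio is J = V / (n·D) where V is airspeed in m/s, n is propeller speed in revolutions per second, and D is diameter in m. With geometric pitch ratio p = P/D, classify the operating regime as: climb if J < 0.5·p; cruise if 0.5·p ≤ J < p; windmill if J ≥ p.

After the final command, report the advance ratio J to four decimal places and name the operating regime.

set_propeller: D = 1.44 m, P = 1.538 m (p = P/D = 1.068056); state ← (V=0, rpm=0)
throttle_to(1150): rpm ← 1150
set_airspeed(61.81): V ← 61.81 m/s
throttle_to(7642): rpm ← 7642
set_airspeed(53.92): V ← 53.92 m/s
adjust_throttle(-278): rpm ← 7642 -278 = 7364
adjust_airspeed(-12.9): V ← 53.92 -12.9 = 41.02 m/s
final state: V = 41.02 m/s, rpm = 7364 → n = rpm/60 = 122.733333 rev/s
J = V / (n·D) = 41.02 / (122.733333 × 1.44) = 0.232098
regime bands: climb J<0.5340 | cruise [0.5340, 1.0681) | windmill J≥1.0681
J = 0.2321 → climb

J = 0.2321, regime = climb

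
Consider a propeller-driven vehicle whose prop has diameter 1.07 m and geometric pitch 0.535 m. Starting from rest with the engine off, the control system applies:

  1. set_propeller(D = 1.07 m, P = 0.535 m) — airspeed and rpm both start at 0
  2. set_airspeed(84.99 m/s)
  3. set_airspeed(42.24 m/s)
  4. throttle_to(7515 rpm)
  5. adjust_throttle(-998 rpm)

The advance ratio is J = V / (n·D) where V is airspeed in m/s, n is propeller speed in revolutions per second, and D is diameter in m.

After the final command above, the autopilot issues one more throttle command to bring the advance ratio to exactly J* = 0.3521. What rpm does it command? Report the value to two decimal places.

rpm = 6727.06

set_propeller: D = 1.07 m, P = 0.535 m (p = P/D = 0.500000); state ← (V=0, rpm=0)
set_airspeed(84.99): V ← 84.99 m/s
set_airspeed(42.24): V ← 42.24 m/s
throttle_to(7515): rpm ← 7515
adjust_throttle(-998): rpm ← 7515 -998 = 6517
final state: V = 42.24 m/s, rpm = 6517 → n = rpm/60 = 108.616667 rev/s
target J* = 0.3521; solve J* = V/(n·D) for n: n = V/(J*·D) = 42.24/(0.3521 × 1.07) = 112.117681 rev/s
rpm = 60·n = 6727.060866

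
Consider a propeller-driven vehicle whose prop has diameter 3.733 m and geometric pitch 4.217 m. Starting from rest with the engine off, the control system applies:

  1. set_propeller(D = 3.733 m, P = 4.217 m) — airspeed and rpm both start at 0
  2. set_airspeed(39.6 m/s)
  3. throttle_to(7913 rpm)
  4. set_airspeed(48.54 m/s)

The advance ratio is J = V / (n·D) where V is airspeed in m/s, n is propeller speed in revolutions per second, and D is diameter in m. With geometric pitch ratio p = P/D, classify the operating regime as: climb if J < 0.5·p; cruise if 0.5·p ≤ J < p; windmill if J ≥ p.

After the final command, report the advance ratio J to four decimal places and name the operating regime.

J = 0.0986, regime = climb

set_propeller: D = 3.733 m, P = 4.217 m (p = P/D = 1.129654); state ← (V=0, rpm=0)
set_airspeed(39.6): V ← 39.6 m/s
throttle_to(7913): rpm ← 7913
set_airspeed(48.54): V ← 48.54 m/s
final state: V = 48.54 m/s, rpm = 7913 → n = rpm/60 = 131.883333 rev/s
J = V / (n·D) = 48.54 / (131.883333 × 3.733) = 0.098594
regime bands: climb J<0.5648 | cruise [0.5648, 1.1297) | windmill J≥1.1297
J = 0.0986 → climb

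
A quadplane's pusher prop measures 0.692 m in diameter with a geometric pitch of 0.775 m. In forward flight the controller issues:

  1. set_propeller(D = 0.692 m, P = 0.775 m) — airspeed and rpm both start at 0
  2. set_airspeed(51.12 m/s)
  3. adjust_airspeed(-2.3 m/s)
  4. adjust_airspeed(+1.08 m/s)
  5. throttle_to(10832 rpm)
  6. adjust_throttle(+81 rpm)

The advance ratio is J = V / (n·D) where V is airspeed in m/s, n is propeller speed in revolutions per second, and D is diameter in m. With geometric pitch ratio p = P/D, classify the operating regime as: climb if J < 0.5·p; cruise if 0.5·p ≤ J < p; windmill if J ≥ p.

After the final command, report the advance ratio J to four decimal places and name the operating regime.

set_propeller: D = 0.692 m, P = 0.775 m (p = P/D = 1.119942); state ← (V=0, rpm=0)
set_airspeed(51.12): V ← 51.12 m/s
adjust_airspeed(-2.3): V ← 51.12 -2.3 = 48.82 m/s
adjust_airspeed(+1.08): V ← 48.82 +1.08 = 49.9 m/s
throttle_to(10832): rpm ← 10832
adjust_throttle(+81): rpm ← 10832 +81 = 10913
final state: V = 49.9 m/s, rpm = 10913 → n = rpm/60 = 181.883333 rev/s
J = V / (n·D) = 49.9 / (181.883333 × 0.692) = 0.396462
regime bands: climb J<0.5600 | cruise [0.5600, 1.1199) | windmill J≥1.1199
J = 0.3965 → climb

J = 0.3965, regime = climb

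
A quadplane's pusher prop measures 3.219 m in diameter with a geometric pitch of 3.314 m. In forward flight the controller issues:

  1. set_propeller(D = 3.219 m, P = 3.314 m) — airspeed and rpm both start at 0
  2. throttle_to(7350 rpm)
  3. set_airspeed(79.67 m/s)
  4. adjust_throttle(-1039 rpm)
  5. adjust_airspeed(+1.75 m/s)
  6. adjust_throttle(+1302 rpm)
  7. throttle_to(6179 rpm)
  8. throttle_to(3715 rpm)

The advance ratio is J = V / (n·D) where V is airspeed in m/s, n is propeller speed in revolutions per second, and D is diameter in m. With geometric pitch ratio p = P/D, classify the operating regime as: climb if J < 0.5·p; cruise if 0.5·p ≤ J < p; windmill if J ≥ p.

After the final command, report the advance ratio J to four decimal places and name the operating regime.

J = 0.4085, regime = climb

set_propeller: D = 3.219 m, P = 3.314 m (p = P/D = 1.029512); state ← (V=0, rpm=0)
throttle_to(7350): rpm ← 7350
set_airspeed(79.67): V ← 79.67 m/s
adjust_throttle(-1039): rpm ← 7350 -1039 = 6311
adjust_airspeed(+1.75): V ← 79.67 +1.75 = 81.42 m/s
adjust_throttle(+1302): rpm ← 6311 +1302 = 7613
throttle_to(6179): rpm ← 6179
throttle_to(3715): rpm ← 3715
final state: V = 81.42 m/s, rpm = 3715 → n = rpm/60 = 61.916667 rev/s
J = V / (n·D) = 81.42 / (61.916667 × 3.219) = 0.408510
regime bands: climb J<0.5148 | cruise [0.5148, 1.0295) | windmill J≥1.0295
J = 0.4085 → climb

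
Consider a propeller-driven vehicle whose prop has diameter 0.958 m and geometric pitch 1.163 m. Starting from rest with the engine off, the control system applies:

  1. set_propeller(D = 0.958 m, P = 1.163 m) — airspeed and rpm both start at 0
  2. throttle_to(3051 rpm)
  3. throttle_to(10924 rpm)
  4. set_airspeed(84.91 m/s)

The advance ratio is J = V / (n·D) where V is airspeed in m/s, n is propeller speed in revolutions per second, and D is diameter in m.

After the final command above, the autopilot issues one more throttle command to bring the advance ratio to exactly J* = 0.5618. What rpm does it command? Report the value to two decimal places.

rpm = 9465.92

set_propeller: D = 0.958 m, P = 1.163 m (p = P/D = 1.213987); state ← (V=0, rpm=0)
throttle_to(3051): rpm ← 3051
throttle_to(10924): rpm ← 10924
set_airspeed(84.91): V ← 84.91 m/s
final state: V = 84.91 m/s, rpm = 10924 → n = rpm/60 = 182.066667 rev/s
target J* = 0.5618; solve J* = V/(n·D) for n: n = V/(J*·D) = 84.91/(0.5618 × 0.958) = 157.765340 rev/s
rpm = 60·n = 9465.920383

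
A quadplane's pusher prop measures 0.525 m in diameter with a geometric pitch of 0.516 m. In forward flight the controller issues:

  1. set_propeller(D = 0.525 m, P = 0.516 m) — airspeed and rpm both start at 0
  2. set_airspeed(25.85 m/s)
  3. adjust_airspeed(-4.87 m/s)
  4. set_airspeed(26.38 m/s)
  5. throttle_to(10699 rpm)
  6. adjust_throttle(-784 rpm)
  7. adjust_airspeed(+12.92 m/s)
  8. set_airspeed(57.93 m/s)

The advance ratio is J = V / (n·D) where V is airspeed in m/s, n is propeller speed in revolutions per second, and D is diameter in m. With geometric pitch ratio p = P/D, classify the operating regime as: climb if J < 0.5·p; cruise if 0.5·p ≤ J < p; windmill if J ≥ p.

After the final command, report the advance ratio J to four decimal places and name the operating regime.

set_propeller: D = 0.525 m, P = 0.516 m (p = P/D = 0.982857); state ← (V=0, rpm=0)
set_airspeed(25.85): V ← 25.85 m/s
adjust_airspeed(-4.87): V ← 25.85 -4.87 = 20.98 m/s
set_airspeed(26.38): V ← 26.38 m/s
throttle_to(10699): rpm ← 10699
adjust_throttle(-784): rpm ← 10699 -784 = 9915
adjust_airspeed(+12.92): V ← 26.38 +12.92 = 39.3 m/s
set_airspeed(57.93): V ← 57.93 m/s
final state: V = 57.93 m/s, rpm = 9915 → n = rpm/60 = 165.250000 rev/s
J = V / (n·D) = 57.93 / (165.250000 × 0.525) = 0.667733
regime bands: climb J<0.4914 | cruise [0.4914, 0.9829) | windmill J≥0.9829
J = 0.6677 → cruise

J = 0.6677, regime = cruise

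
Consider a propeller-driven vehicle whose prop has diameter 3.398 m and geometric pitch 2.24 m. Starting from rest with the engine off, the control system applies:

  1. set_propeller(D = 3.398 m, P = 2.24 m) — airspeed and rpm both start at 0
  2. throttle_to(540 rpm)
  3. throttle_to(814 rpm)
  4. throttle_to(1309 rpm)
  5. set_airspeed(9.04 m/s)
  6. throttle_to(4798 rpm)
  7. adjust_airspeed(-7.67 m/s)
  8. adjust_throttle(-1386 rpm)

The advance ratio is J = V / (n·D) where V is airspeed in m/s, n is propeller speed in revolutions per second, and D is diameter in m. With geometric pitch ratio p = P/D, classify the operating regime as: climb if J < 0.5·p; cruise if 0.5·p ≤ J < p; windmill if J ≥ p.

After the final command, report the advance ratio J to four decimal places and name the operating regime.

set_propeller: D = 3.398 m, P = 2.24 m (p = P/D = 0.659211); state ← (V=0, rpm=0)
throttle_to(540): rpm ← 540
throttle_to(814): rpm ← 814
throttle_to(1309): rpm ← 1309
set_airspeed(9.04): V ← 9.04 m/s
throttle_to(4798): rpm ← 4798
adjust_airspeed(-7.67): V ← 9.04 -7.67 = 1.37 m/s
adjust_throttle(-1386): rpm ← 4798 -1386 = 3412
final state: V = 1.37 m/s, rpm = 3412 → n = rpm/60 = 56.866667 rev/s
J = V / (n·D) = 1.37 / (56.866667 × 3.398) = 0.007090
regime bands: climb J<0.3296 | cruise [0.3296, 0.6592) | windmill J≥0.6592
J = 0.0071 → climb

J = 0.0071, regime = climb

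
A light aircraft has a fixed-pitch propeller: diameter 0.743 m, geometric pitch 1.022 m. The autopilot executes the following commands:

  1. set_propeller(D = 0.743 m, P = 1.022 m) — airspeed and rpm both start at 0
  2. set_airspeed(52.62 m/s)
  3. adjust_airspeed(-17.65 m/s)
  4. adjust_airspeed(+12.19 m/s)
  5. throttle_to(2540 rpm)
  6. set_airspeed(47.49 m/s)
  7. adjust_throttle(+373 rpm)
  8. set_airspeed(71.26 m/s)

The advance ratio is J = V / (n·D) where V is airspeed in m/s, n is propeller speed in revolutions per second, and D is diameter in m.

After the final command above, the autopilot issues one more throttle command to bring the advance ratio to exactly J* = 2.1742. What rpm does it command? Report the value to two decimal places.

set_propeller: D = 0.743 m, P = 1.022 m (p = P/D = 1.375505); state ← (V=0, rpm=0)
set_airspeed(52.62): V ← 52.62 m/s
adjust_airspeed(-17.65): V ← 52.62 -17.65 = 34.97 m/s
adjust_airspeed(+12.19): V ← 34.97 +12.19 = 47.16 m/s
throttle_to(2540): rpm ← 2540
set_airspeed(47.49): V ← 47.49 m/s
adjust_throttle(+373): rpm ← 2540 +373 = 2913
set_airspeed(71.26): V ← 71.26 m/s
final state: V = 71.26 m/s, rpm = 2913 → n = rpm/60 = 48.550000 rev/s
target J* = 2.1742; solve J* = V/(n·D) for n: n = V/(J*·D) = 71.26/(2.1742 × 0.743) = 44.112078 rev/s
rpm = 60·n = 2646.724657

rpm = 2646.72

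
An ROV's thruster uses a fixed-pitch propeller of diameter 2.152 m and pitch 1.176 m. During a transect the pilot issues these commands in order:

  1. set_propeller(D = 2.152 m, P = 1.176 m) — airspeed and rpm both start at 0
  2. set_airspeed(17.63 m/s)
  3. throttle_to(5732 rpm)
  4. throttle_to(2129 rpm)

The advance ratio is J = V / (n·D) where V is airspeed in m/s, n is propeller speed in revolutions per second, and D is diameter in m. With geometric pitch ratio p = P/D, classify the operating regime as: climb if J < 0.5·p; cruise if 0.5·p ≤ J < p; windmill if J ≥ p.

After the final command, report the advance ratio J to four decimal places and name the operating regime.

set_propeller: D = 2.152 m, P = 1.176 m (p = P/D = 0.546468); state ← (V=0, rpm=0)
set_airspeed(17.63): V ← 17.63 m/s
throttle_to(5732): rpm ← 5732
throttle_to(2129): rpm ← 2129
final state: V = 17.63 m/s, rpm = 2129 → n = rpm/60 = 35.483333 rev/s
J = V / (n·D) = 17.63 / (35.483333 × 2.152) = 0.230880
regime bands: climb J<0.2732 | cruise [0.2732, 0.5465) | windmill J≥0.5465
J = 0.2309 → climb

J = 0.2309, regime = climb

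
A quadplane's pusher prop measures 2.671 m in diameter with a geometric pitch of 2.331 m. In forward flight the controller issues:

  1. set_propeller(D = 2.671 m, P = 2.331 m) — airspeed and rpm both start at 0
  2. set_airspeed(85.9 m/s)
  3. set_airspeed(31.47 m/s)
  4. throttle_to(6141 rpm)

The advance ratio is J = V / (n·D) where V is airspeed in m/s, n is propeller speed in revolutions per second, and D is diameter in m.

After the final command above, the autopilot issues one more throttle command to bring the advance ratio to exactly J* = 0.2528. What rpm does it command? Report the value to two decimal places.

rpm = 2796.39

set_propeller: D = 2.671 m, P = 2.331 m (p = P/D = 0.872707); state ← (V=0, rpm=0)
set_airspeed(85.9): V ← 85.9 m/s
set_airspeed(31.47): V ← 31.47 m/s
throttle_to(6141): rpm ← 6141
final state: V = 31.47 m/s, rpm = 6141 → n = rpm/60 = 102.350000 rev/s
target J* = 0.2528; solve J* = V/(n·D) for n: n = V/(J*·D) = 31.47/(0.2528 × 2.671) = 46.606424 rev/s
rpm = 60·n = 2796.385462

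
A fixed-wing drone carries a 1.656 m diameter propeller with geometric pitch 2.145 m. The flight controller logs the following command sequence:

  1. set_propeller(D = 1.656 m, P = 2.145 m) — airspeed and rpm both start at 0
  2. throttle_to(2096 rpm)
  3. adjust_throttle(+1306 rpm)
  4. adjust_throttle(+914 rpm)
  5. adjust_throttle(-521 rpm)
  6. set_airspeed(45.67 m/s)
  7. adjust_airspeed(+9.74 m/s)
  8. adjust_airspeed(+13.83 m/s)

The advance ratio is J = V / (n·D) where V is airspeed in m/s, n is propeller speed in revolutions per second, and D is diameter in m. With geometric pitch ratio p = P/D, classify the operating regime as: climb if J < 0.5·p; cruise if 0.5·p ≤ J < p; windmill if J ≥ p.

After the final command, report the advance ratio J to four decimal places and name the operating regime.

J = 0.6611, regime = cruise

set_propeller: D = 1.656 m, P = 2.145 m (p = P/D = 1.295290); state ← (V=0, rpm=0)
throttle_to(2096): rpm ← 2096
adjust_throttle(+1306): rpm ← 2096 +1306 = 3402
adjust_throttle(+914): rpm ← 3402 +914 = 4316
adjust_throttle(-521): rpm ← 4316 -521 = 3795
set_airspeed(45.67): V ← 45.67 m/s
adjust_airspeed(+9.74): V ← 45.67 +9.74 = 55.41 m/s
adjust_airspeed(+13.83): V ← 55.41 +13.83 = 69.24 m/s
final state: V = 69.24 m/s, rpm = 3795 → n = rpm/60 = 63.250000 rev/s
J = V / (n·D) = 69.24 / (63.250000 × 1.656) = 0.661053
regime bands: climb J<0.6476 | cruise [0.6476, 1.2953) | windmill J≥1.2953
J = 0.6611 → cruise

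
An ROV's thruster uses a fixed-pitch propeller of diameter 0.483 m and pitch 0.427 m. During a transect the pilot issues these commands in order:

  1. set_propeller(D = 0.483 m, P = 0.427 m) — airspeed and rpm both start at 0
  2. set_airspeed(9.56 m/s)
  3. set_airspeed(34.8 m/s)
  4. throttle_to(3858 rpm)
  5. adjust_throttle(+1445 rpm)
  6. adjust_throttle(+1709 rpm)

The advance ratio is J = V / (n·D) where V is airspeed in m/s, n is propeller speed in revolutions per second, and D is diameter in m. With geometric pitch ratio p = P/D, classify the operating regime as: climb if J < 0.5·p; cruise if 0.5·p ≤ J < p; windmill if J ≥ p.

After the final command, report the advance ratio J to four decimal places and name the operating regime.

set_propeller: D = 0.483 m, P = 0.427 m (p = P/D = 0.884058); state ← (V=0, rpm=0)
set_airspeed(9.56): V ← 9.56 m/s
set_airspeed(34.8): V ← 34.8 m/s
throttle_to(3858): rpm ← 3858
adjust_throttle(+1445): rpm ← 3858 +1445 = 5303
adjust_throttle(+1709): rpm ← 5303 +1709 = 7012
final state: V = 34.8 m/s, rpm = 7012 → n = rpm/60 = 116.866667 rev/s
J = V / (n·D) = 34.8 / (116.866667 × 0.483) = 0.616512
regime bands: climb J<0.4420 | cruise [0.4420, 0.8841) | windmill J≥0.8841
J = 0.6165 → cruise

J = 0.6165, regime = cruise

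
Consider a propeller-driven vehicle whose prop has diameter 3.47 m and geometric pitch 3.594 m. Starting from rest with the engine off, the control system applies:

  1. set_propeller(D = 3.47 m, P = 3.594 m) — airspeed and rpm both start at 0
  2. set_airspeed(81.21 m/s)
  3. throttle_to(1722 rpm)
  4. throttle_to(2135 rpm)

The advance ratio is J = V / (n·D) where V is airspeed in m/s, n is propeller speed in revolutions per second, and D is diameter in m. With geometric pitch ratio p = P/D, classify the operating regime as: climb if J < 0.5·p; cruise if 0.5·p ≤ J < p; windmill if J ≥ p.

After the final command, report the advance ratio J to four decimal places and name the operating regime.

set_propeller: D = 3.47 m, P = 3.594 m (p = P/D = 1.035735); state ← (V=0, rpm=0)
set_airspeed(81.21): V ← 81.21 m/s
throttle_to(1722): rpm ← 1722
throttle_to(2135): rpm ← 2135
final state: V = 81.21 m/s, rpm = 2135 → n = rpm/60 = 35.583333 rev/s
J = V / (n·D) = 81.21 / (35.583333 × 3.47) = 0.657708
regime bands: climb J<0.5179 | cruise [0.5179, 1.0357) | windmill J≥1.0357
J = 0.6577 → cruise

J = 0.6577, regime = cruise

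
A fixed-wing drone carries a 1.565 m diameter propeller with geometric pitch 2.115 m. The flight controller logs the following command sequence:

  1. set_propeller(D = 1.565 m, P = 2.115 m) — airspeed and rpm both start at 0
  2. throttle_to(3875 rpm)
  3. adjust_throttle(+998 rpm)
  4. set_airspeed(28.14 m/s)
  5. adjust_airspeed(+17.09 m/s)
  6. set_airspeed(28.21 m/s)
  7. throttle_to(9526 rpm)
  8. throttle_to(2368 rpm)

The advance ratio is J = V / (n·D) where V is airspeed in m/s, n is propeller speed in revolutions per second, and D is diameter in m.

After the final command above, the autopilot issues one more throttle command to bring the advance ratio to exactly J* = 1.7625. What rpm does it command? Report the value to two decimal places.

rpm = 613.64

set_propeller: D = 1.565 m, P = 2.115 m (p = P/D = 1.351438); state ← (V=0, rpm=0)
throttle_to(3875): rpm ← 3875
adjust_throttle(+998): rpm ← 3875 +998 = 4873
set_airspeed(28.14): V ← 28.14 m/s
adjust_airspeed(+17.09): V ← 28.14 +17.09 = 45.23 m/s
set_airspeed(28.21): V ← 28.21 m/s
throttle_to(9526): rpm ← 9526
throttle_to(2368): rpm ← 2368
final state: V = 28.21 m/s, rpm = 2368 → n = rpm/60 = 39.466667 rev/s
target J* = 1.7625; solve J* = V/(n·D) for n: n = V/(J*·D) = 28.21/(1.7625 × 1.565) = 10.227268 rev/s
rpm = 60·n = 613.636055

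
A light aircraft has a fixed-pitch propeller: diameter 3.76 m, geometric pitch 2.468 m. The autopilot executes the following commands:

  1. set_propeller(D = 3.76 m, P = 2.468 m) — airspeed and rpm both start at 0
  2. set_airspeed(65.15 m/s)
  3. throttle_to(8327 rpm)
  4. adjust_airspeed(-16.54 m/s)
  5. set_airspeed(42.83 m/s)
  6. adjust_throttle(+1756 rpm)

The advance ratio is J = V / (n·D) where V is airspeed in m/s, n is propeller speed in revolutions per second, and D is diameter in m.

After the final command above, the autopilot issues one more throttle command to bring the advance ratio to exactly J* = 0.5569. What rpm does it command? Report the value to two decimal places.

set_propeller: D = 3.76 m, P = 2.468 m (p = P/D = 0.656383); state ← (V=0, rpm=0)
set_airspeed(65.15): V ← 65.15 m/s
throttle_to(8327): rpm ← 8327
adjust_airspeed(-16.54): V ← 65.15 -16.54 = 48.61 m/s
set_airspeed(42.83): V ← 42.83 m/s
adjust_throttle(+1756): rpm ← 8327 +1756 = 10083
final state: V = 42.83 m/s, rpm = 10083 → n = rpm/60 = 168.050000 rev/s
target J* = 0.5569; solve J* = V/(n·D) for n: n = V/(J*·D) = 42.83/(0.5569 × 3.76) = 20.454224 rev/s
rpm = 60·n = 1227.253451

rpm = 1227.25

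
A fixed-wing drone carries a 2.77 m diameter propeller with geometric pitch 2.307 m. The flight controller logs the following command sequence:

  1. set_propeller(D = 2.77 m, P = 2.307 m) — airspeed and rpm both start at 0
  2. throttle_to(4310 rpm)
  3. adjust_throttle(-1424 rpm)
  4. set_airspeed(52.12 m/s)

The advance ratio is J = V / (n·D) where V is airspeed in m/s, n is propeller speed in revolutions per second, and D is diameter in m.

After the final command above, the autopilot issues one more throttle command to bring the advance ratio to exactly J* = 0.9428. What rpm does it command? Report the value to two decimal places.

set_propeller: D = 2.77 m, P = 2.307 m (p = P/D = 0.832852); state ← (V=0, rpm=0)
throttle_to(4310): rpm ← 4310
adjust_throttle(-1424): rpm ← 4310 -1424 = 2886
set_airspeed(52.12): V ← 52.12 m/s
final state: V = 52.12 m/s, rpm = 2886 → n = rpm/60 = 48.100000 rev/s
target J* = 0.9428; solve J* = V/(n·D) for n: n = V/(J*·D) = 52.12/(0.9428 × 2.77) = 19.957451 rev/s
rpm = 60·n = 1197.447039

rpm = 1197.45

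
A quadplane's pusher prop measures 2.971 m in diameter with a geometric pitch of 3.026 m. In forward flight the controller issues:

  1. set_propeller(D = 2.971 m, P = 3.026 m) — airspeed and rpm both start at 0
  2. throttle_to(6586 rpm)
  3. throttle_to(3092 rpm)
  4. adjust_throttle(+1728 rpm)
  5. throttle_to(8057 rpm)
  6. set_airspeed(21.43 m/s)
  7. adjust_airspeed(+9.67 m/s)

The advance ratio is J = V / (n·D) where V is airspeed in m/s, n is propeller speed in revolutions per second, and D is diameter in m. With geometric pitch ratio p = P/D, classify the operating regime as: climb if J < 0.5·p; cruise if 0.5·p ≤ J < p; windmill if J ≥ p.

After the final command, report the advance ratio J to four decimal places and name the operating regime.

set_propeller: D = 2.971 m, P = 3.026 m (p = P/D = 1.018512); state ← (V=0, rpm=0)
throttle_to(6586): rpm ← 6586
throttle_to(3092): rpm ← 3092
adjust_throttle(+1728): rpm ← 3092 +1728 = 4820
throttle_to(8057): rpm ← 8057
set_airspeed(21.43): V ← 21.43 m/s
adjust_airspeed(+9.67): V ← 21.43 +9.67 = 31.1 m/s
final state: V = 31.1 m/s, rpm = 8057 → n = rpm/60 = 134.283333 rev/s
J = V / (n·D) = 31.1 / (134.283333 × 2.971) = 0.077954
regime bands: climb J<0.5093 | cruise [0.5093, 1.0185) | windmill J≥1.0185
J = 0.0780 → climb

J = 0.0780, regime = climb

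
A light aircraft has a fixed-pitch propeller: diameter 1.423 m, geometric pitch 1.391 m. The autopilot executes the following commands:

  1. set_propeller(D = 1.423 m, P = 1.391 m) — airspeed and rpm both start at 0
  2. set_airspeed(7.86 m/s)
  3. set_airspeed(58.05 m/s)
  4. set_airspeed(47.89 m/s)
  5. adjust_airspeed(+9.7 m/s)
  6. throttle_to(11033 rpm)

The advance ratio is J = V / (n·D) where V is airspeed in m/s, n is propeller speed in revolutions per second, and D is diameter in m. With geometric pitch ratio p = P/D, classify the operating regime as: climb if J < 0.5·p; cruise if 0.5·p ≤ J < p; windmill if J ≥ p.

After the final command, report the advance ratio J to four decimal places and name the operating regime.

J = 0.2201, regime = climb

set_propeller: D = 1.423 m, P = 1.391 m (p = P/D = 0.977512); state ← (V=0, rpm=0)
set_airspeed(7.86): V ← 7.86 m/s
set_airspeed(58.05): V ← 58.05 m/s
set_airspeed(47.89): V ← 47.89 m/s
adjust_airspeed(+9.7): V ← 47.89 +9.7 = 57.59 m/s
throttle_to(11033): rpm ← 11033
final state: V = 57.59 m/s, rpm = 11033 → n = rpm/60 = 183.883333 rev/s
J = V / (n·D) = 57.59 / (183.883333 × 1.423) = 0.220090
regime bands: climb J<0.4888 | cruise [0.4888, 0.9775) | windmill J≥0.9775
J = 0.2201 → climb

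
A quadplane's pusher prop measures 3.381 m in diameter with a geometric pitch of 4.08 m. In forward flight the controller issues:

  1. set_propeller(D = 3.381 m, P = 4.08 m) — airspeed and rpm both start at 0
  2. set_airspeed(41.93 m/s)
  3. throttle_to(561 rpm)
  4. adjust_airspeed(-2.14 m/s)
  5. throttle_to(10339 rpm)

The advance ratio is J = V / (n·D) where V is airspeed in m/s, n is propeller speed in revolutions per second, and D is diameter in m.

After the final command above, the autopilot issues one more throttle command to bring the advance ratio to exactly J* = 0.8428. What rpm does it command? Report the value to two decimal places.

rpm = 837.83

set_propeller: D = 3.381 m, P = 4.08 m (p = P/D = 1.206744); state ← (V=0, rpm=0)
set_airspeed(41.93): V ← 41.93 m/s
throttle_to(561): rpm ← 561
adjust_airspeed(-2.14): V ← 41.93 -2.14 = 39.79 m/s
throttle_to(10339): rpm ← 10339
final state: V = 39.79 m/s, rpm = 10339 → n = rpm/60 = 172.316667 rev/s
target J* = 0.8428; solve J* = V/(n·D) for n: n = V/(J*·D) = 39.79/(0.8428 × 3.381) = 13.963820 rev/s
rpm = 60·n = 837.829199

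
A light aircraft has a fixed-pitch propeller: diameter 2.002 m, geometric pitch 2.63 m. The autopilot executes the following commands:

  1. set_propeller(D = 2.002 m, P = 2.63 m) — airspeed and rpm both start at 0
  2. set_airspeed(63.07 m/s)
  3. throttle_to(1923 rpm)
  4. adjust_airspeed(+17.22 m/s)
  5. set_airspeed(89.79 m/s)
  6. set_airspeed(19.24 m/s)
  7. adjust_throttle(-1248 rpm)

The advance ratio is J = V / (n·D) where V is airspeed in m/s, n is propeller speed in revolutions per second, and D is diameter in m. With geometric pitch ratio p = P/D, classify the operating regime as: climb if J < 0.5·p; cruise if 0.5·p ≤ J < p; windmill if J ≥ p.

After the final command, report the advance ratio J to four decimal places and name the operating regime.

J = 0.8543, regime = cruise

set_propeller: D = 2.002 m, P = 2.63 m (p = P/D = 1.313686); state ← (V=0, rpm=0)
set_airspeed(63.07): V ← 63.07 m/s
throttle_to(1923): rpm ← 1923
adjust_airspeed(+17.22): V ← 63.07 +17.22 = 80.29 m/s
set_airspeed(89.79): V ← 89.79 m/s
set_airspeed(19.24): V ← 19.24 m/s
adjust_throttle(-1248): rpm ← 1923 -1248 = 675
final state: V = 19.24 m/s, rpm = 675 → n = rpm/60 = 11.250000 rev/s
J = V / (n·D) = 19.24 / (11.250000 × 2.002) = 0.854257
regime bands: climb J<0.6568 | cruise [0.6568, 1.3137) | windmill J≥1.3137
J = 0.8543 → cruise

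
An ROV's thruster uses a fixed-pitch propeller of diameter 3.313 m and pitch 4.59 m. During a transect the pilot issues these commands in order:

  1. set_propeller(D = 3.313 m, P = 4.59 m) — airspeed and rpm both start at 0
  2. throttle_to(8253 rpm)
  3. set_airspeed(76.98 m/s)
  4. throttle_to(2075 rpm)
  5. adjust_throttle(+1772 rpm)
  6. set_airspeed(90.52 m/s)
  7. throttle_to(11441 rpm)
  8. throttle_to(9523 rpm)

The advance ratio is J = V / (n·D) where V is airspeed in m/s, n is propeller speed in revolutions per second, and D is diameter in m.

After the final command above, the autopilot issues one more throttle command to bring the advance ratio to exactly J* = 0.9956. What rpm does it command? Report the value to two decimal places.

rpm = 1646.61

set_propeller: D = 3.313 m, P = 4.59 m (p = P/D = 1.385451); state ← (V=0, rpm=0)
throttle_to(8253): rpm ← 8253
set_airspeed(76.98): V ← 76.98 m/s
throttle_to(2075): rpm ← 2075
adjust_throttle(+1772): rpm ← 2075 +1772 = 3847
set_airspeed(90.52): V ← 90.52 m/s
throttle_to(11441): rpm ← 11441
throttle_to(9523): rpm ← 9523
final state: V = 90.52 m/s, rpm = 9523 → n = rpm/60 = 158.716667 rev/s
target J* = 0.9956; solve J* = V/(n·D) for n: n = V/(J*·D) = 90.52/(0.9956 × 3.313) = 27.443419 rev/s
rpm = 60·n = 1646.605159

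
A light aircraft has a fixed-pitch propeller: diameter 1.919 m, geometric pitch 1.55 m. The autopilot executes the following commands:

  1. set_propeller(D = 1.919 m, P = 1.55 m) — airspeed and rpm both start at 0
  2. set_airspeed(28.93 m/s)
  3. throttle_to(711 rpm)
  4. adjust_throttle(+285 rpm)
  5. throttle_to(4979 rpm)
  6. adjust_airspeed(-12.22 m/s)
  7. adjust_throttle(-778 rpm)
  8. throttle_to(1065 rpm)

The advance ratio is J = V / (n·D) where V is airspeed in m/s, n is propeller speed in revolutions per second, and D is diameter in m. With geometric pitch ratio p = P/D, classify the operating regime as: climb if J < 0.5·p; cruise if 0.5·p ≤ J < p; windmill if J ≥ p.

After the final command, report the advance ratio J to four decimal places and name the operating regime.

set_propeller: D = 1.919 m, P = 1.55 m (p = P/D = 0.807712); state ← (V=0, rpm=0)
set_airspeed(28.93): V ← 28.93 m/s
throttle_to(711): rpm ← 711
adjust_throttle(+285): rpm ← 711 +285 = 996
throttle_to(4979): rpm ← 4979
adjust_airspeed(-12.22): V ← 28.93 -12.22 = 16.71 m/s
adjust_throttle(-778): rpm ← 4979 -778 = 4201
throttle_to(1065): rpm ← 1065
final state: V = 16.71 m/s, rpm = 1065 → n = rpm/60 = 17.750000 rev/s
J = V / (n·D) = 16.71 / (17.750000 × 1.919) = 0.490572
regime bands: climb J<0.4039 | cruise [0.4039, 0.8077) | windmill J≥0.8077
J = 0.4906 → cruise

J = 0.4906, regime = cruise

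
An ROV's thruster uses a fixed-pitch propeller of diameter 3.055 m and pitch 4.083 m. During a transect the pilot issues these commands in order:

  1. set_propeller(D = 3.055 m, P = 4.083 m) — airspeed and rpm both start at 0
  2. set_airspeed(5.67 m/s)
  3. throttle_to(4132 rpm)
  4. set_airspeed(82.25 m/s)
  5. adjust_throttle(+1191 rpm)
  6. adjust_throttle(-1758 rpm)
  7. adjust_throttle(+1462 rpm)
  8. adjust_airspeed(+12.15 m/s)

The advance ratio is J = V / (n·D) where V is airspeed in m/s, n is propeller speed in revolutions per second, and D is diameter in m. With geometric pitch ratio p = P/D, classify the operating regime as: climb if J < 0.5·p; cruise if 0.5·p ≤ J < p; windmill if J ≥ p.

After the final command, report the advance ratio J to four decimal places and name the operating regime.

set_propeller: D = 3.055 m, P = 4.083 m (p = P/D = 1.336498); state ← (V=0, rpm=0)
set_airspeed(5.67): V ← 5.67 m/s
throttle_to(4132): rpm ← 4132
set_airspeed(82.25): V ← 82.25 m/s
adjust_throttle(+1191): rpm ← 4132 +1191 = 5323
adjust_throttle(-1758): rpm ← 5323 -1758 = 3565
adjust_throttle(+1462): rpm ← 3565 +1462 = 5027
adjust_airspeed(+12.15): V ← 82.25 +12.15 = 94.4 m/s
final state: V = 94.4 m/s, rpm = 5027 → n = rpm/60 = 83.783333 rev/s
J = V / (n·D) = 94.4 / (83.783333 × 3.055) = 0.368810
regime bands: climb J<0.6682 | cruise [0.6682, 1.3365) | windmill J≥1.3365
J = 0.3688 → climb

J = 0.3688, regime = climb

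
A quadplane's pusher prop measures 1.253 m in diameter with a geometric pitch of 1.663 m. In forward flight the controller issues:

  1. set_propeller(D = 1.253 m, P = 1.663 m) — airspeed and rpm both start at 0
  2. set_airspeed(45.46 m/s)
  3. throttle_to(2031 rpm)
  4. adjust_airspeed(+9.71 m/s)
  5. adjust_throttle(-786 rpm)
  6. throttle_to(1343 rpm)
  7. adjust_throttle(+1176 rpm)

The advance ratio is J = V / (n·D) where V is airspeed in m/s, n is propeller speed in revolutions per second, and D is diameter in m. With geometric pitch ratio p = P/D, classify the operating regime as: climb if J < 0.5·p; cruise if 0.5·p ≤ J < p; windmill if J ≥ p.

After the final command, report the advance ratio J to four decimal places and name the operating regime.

set_propeller: D = 1.253 m, P = 1.663 m (p = P/D = 1.327215); state ← (V=0, rpm=0)
set_airspeed(45.46): V ← 45.46 m/s
throttle_to(2031): rpm ← 2031
adjust_airspeed(+9.71): V ← 45.46 +9.71 = 55.17 m/s
adjust_throttle(-786): rpm ← 2031 -786 = 1245
throttle_to(1343): rpm ← 1343
adjust_throttle(+1176): rpm ← 1343 +1176 = 2519
final state: V = 55.17 m/s, rpm = 2519 → n = rpm/60 = 41.983333 rev/s
J = V / (n·D) = 55.17 / (41.983333 × 1.253) = 1.048757
regime bands: climb J<0.6636 | cruise [0.6636, 1.3272) | windmill J≥1.3272
J = 1.0488 → cruise

J = 1.0488, regime = cruise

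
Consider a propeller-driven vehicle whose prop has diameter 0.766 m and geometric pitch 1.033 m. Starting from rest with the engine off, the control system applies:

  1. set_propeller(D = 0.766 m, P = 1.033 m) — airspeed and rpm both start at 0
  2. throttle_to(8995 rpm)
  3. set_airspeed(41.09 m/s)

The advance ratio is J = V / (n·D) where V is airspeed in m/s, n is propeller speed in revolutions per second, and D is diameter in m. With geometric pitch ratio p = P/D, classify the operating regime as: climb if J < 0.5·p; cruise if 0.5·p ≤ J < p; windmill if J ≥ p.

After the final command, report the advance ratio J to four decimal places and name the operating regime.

set_propeller: D = 0.766 m, P = 1.033 m (p = P/D = 1.348564); state ← (V=0, rpm=0)
throttle_to(8995): rpm ← 8995
set_airspeed(41.09): V ← 41.09 m/s
final state: V = 41.09 m/s, rpm = 8995 → n = rpm/60 = 149.916667 rev/s
J = V / (n·D) = 41.09 / (149.916667 × 0.766) = 0.357814
regime bands: climb J<0.6743 | cruise [0.6743, 1.3486) | windmill J≥1.3486
J = 0.3578 → climb

J = 0.3578, regime = climb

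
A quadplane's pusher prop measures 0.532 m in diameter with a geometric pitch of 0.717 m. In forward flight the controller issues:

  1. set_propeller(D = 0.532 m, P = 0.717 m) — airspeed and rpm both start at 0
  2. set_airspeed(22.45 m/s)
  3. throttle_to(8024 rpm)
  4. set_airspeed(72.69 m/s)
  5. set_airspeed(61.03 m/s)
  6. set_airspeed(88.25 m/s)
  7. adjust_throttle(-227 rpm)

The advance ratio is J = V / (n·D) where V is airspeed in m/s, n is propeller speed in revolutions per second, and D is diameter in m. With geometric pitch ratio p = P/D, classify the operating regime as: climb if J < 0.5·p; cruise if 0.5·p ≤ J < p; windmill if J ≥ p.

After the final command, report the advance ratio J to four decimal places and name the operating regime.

set_propeller: D = 0.532 m, P = 0.717 m (p = P/D = 1.347744); state ← (V=0, rpm=0)
set_airspeed(22.45): V ← 22.45 m/s
throttle_to(8024): rpm ← 8024
set_airspeed(72.69): V ← 72.69 m/s
set_airspeed(61.03): V ← 61.03 m/s
set_airspeed(88.25): V ← 88.25 m/s
adjust_throttle(-227): rpm ← 8024 -227 = 7797
final state: V = 88.25 m/s, rpm = 7797 → n = rpm/60 = 129.950000 rev/s
J = V / (n·D) = 88.25 / (129.950000 × 0.532) = 1.276518
regime bands: climb J<0.6739 | cruise [0.6739, 1.3477) | windmill J≥1.3477
J = 1.2765 → cruise

J = 1.2765, regime = cruise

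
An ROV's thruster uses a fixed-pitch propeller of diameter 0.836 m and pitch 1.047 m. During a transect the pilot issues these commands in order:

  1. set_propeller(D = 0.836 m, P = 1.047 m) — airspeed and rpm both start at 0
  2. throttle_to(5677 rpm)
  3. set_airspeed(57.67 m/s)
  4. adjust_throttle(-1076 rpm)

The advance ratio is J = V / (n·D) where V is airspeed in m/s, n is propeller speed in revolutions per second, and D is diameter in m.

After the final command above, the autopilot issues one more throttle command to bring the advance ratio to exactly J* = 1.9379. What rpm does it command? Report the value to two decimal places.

rpm = 2135.81

set_propeller: D = 0.836 m, P = 1.047 m (p = P/D = 1.252392); state ← (V=0, rpm=0)
throttle_to(5677): rpm ← 5677
set_airspeed(57.67): V ← 57.67 m/s
adjust_throttle(-1076): rpm ← 5677 -1076 = 4601
final state: V = 57.67 m/s, rpm = 4601 → n = rpm/60 = 76.683333 rev/s
target J* = 1.9379; solve J* = V/(n·D) for n: n = V/(J*·D) = 57.67/(1.9379 × 0.836) = 35.596911 rev/s
rpm = 60·n = 2135.814653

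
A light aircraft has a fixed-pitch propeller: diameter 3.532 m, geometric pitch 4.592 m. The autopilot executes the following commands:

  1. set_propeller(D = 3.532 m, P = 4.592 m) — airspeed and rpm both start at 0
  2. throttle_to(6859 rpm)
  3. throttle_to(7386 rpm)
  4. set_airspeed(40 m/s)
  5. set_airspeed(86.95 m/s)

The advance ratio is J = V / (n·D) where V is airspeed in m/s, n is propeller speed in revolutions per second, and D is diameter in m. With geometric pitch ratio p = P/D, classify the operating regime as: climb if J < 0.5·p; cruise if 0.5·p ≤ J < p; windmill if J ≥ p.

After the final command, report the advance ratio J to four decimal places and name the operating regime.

set_propeller: D = 3.532 m, P = 4.592 m (p = P/D = 1.300113); state ← (V=0, rpm=0)
throttle_to(6859): rpm ← 6859
throttle_to(7386): rpm ← 7386
set_airspeed(40): V ← 40 m/s
set_airspeed(86.95): V ← 86.95 m/s
final state: V = 86.95 m/s, rpm = 7386 → n = rpm/60 = 123.100000 rev/s
J = V / (n·D) = 86.95 / (123.100000 × 3.532) = 0.199982
regime bands: climb J<0.6501 | cruise [0.6501, 1.3001) | windmill J≥1.3001
J = 0.2000 → climb

J = 0.2000, regime = climb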